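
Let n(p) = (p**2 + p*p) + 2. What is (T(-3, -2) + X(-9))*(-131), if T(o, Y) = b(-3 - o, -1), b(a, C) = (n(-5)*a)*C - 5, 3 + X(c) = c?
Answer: 2227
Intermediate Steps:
X(c) = -3 + c
n(p) = 2 + 2*p**2 (n(p) = (p**2 + p**2) + 2 = 2*p**2 + 2 = 2 + 2*p**2)
b(a, C) = -5 + 52*C*a (b(a, C) = ((2 + 2*(-5)**2)*a)*C - 5 = ((2 + 2*25)*a)*C - 5 = ((2 + 50)*a)*C - 5 = (52*a)*C - 5 = 52*C*a - 5 = -5 + 52*C*a)
T(o, Y) = 151 + 52*o (T(o, Y) = -5 + 52*(-1)*(-3 - o) = -5 + (156 + 52*o) = 151 + 52*o)
(T(-3, -2) + X(-9))*(-131) = ((151 + 52*(-3)) + (-3 - 9))*(-131) = ((151 - 156) - 12)*(-131) = (-5 - 12)*(-131) = -17*(-131) = 2227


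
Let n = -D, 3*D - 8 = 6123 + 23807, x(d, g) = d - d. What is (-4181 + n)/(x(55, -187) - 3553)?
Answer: 42481/10659 ≈ 3.9855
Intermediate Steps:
x(d, g) = 0
D = 29938/3 (D = 8/3 + (6123 + 23807)/3 = 8/3 + (1/3)*29930 = 8/3 + 29930/3 = 29938/3 ≈ 9979.3)
n = -29938/3 (n = -1*29938/3 = -29938/3 ≈ -9979.3)
(-4181 + n)/(x(55, -187) - 3553) = (-4181 - 29938/3)/(0 - 3553) = -42481/3/(-3553) = -42481/3*(-1/3553) = 42481/10659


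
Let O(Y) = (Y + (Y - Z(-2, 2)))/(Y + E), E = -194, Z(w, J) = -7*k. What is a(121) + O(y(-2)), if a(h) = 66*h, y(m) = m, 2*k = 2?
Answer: 1565253/196 ≈ 7986.0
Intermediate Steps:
k = 1 (k = (½)*2 = 1)
Z(w, J) = -7 (Z(w, J) = -7*1 = -7)
O(Y) = (7 + 2*Y)/(-194 + Y) (O(Y) = (Y + (Y - 1*(-7)))/(Y - 194) = (Y + (Y + 7))/(-194 + Y) = (Y + (7 + Y))/(-194 + Y) = (7 + 2*Y)/(-194 + Y))
a(121) + O(y(-2)) = 66*121 + (7 + 2*(-2))/(-194 - 2) = 7986 + (7 - 4)/(-196) = 7986 - 1/196*3 = 7986 - 3/196 = 1565253/196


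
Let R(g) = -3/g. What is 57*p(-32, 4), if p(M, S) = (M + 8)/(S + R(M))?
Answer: -43776/131 ≈ -334.17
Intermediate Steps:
p(M, S) = (8 + M)/(S - 3/M) (p(M, S) = (M + 8)/(S - 3/M) = (8 + M)/(S - 3/M))
57*p(-32, 4) = 57*(-32*(8 - 32)/(-3 - 32*4)) = 57*(-32*(-24)/(-3 - 128)) = 57*(-32*(-24)/(-131)) = 57*(-32*(-1/131)*(-24)) = 57*(-768/131) = -43776/131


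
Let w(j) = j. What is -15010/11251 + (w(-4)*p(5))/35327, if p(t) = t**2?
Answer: -531383370/397464077 ≈ -1.3369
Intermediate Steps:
-15010/11251 + (w(-4)*p(5))/35327 = -15010/11251 - 4*5**2/35327 = -15010*1/11251 - 4*25*(1/35327) = -15010/11251 - 100*1/35327 = -15010/11251 - 100/35327 = -531383370/397464077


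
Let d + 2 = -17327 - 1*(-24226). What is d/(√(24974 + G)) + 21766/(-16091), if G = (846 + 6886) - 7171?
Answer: -21766/16091 + 6897*√25535/25535 ≈ 41.808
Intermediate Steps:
d = 6897 (d = -2 + (-17327 - 1*(-24226)) = -2 + (-17327 + 24226) = -2 + 6899 = 6897)
G = 561 (G = 7732 - 7171 = 561)
d/(√(24974 + G)) + 21766/(-16091) = 6897/(√(24974 + 561)) + 21766/(-16091) = 6897/(√25535) + 21766*(-1/16091) = 6897*(√25535/25535) - 21766/16091 = 6897*√25535/25535 - 21766/16091 = -21766/16091 + 6897*√25535/25535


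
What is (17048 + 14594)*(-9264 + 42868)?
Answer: 1063297768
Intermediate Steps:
(17048 + 14594)*(-9264 + 42868) = 31642*33604 = 1063297768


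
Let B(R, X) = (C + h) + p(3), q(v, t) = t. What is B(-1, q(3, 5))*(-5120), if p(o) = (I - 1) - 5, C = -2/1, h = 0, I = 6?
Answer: 10240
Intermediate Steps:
C = -2 (C = -2*1 = -2)
p(o) = 0 (p(o) = (6 - 1) - 5 = 5 - 5 = 0)
B(R, X) = -2 (B(R, X) = (-2 + 0) + 0 = -2 + 0 = -2)
B(-1, q(3, 5))*(-5120) = -2*(-5120) = 10240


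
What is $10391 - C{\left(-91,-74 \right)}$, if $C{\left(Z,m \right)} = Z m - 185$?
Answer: $3842$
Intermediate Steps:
$C{\left(Z,m \right)} = -185 + Z m$
$10391 - C{\left(-91,-74 \right)} = 10391 - \left(-185 - -6734\right) = 10391 - \left(-185 + 6734\right) = 10391 - 6549 = 3842$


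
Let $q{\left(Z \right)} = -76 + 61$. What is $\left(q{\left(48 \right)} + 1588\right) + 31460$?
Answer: $33033$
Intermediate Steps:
$q{\left(Z \right)} = -15$
$\left(q{\left(48 \right)} + 1588\right) + 31460 = \left(-15 + 1588\right) + 31460 = 1573 + 31460 = 33033$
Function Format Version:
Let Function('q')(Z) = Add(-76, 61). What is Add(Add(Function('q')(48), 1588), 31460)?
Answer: 33033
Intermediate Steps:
Function('q')(Z) = -15
Add(Add(Function('q')(48), 1588), 31460) = Add(Add(-15, 1588), 31460) = Add(1573, 31460) = 33033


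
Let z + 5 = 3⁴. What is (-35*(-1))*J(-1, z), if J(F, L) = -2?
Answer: -70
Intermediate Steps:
z = 76 (z = -5 + 3⁴ = -5 + 81 = 76)
(-35*(-1))*J(-1, z) = -35*(-1)*(-2) = 35*(-2) = -70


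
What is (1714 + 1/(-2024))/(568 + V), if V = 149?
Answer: 3469135/1451208 ≈ 2.3905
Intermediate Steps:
(1714 + 1/(-2024))/(568 + V) = (1714 + 1/(-2024))/(568 + 149) = (1714 - 1/2024)/717 = (3469135/2024)*(1/717) = 3469135/1451208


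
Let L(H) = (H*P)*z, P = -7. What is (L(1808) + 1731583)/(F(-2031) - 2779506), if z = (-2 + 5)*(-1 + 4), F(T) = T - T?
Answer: -1617679/2779506 ≈ -0.58200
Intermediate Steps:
F(T) = 0
z = 9 (z = 3*3 = 9)
L(H) = -63*H (L(H) = (H*(-7))*9 = -7*H*9 = -63*H)
(L(1808) + 1731583)/(F(-2031) - 2779506) = (-63*1808 + 1731583)/(0 - 2779506) = (-113904 + 1731583)/(-2779506) = 1617679*(-1/2779506) = -1617679/2779506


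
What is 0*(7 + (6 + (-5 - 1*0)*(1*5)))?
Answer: 0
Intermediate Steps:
0*(7 + (6 + (-5 - 1*0)*(1*5))) = 0*(7 + (6 + (-5 + 0)*5)) = 0*(7 + (6 - 5*5)) = 0*(7 + (6 - 25)) = 0*(7 - 19) = 0*(-12) = 0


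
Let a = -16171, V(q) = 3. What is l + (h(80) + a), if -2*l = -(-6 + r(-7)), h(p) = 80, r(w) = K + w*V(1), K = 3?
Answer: -16103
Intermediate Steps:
r(w) = 3 + 3*w (r(w) = 3 + w*3 = 3 + 3*w)
l = -12 (l = -(-1)*(-6 + (3 + 3*(-7)))/2 = -(-1)*(-6 + (3 - 21))/2 = -(-1)*(-6 - 18)/2 = -(-1)*(-24)/2 = -½*24 = -12)
l + (h(80) + a) = -12 + (80 - 16171) = -12 - 16091 = -16103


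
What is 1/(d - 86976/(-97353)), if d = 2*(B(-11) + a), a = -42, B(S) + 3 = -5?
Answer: -10817/1072036 ≈ -0.010090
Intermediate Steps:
B(S) = -8 (B(S) = -3 - 5 = -8)
d = -100 (d = 2*(-8 - 42) = 2*(-50) = -100)
1/(d - 86976/(-97353)) = 1/(-100 - 86976/(-97353)) = 1/(-100 - 86976*(-1/97353)) = 1/(-100 + 9664/10817) = 1/(-1072036/10817) = -10817/1072036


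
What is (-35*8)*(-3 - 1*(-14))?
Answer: -3080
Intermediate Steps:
(-35*8)*(-3 - 1*(-14)) = -280*(-3 + 14) = -280*11 = -3080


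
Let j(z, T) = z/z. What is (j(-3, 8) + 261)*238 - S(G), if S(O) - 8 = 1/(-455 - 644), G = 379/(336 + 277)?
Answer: 68520453/1099 ≈ 62348.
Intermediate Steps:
G = 379/613 ≈ 0.61827
S(O) = 8791/1099 (S(O) = 8 + 1/(-455 - 644) = 8 + 1/(-1099) = 8 - 1/1099 = 8791/1099)
j(z, T) = 1
(j(-3, 8) + 261)*238 - S(G) = (1 + 261)*238 - 1*8791/1099 = 262*238 - 8791/1099 = 62356 - 8791/1099 = 68520453/1099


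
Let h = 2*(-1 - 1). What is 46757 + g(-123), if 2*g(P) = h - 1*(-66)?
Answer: 46788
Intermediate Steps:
h = -4 (h = 2*(-2) = -4)
g(P) = 31 (g(P) = (-4 - 1*(-66))/2 = (-4 + 66)/2 = (½)*62 = 31)
46757 + g(-123) = 46757 + 31 = 46788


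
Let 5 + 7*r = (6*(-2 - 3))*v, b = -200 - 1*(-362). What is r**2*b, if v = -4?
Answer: 2142450/49 ≈ 43724.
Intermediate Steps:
b = 162 (b = -200 + 362 = 162)
r = 115/7 (r = -5/7 + ((6*(-2 - 3))*(-4))/7 = -5/7 + ((6*(-5))*(-4))/7 = -5/7 + (-30*(-4))/7 = -5/7 + (1/7)*120 = -5/7 + 120/7 = 115/7 ≈ 16.429)
r**2*b = (115/7)**2*162 = (13225/49)*162 = 2142450/49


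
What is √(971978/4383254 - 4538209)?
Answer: I*√21798055590286377858/2191627 ≈ 2130.3*I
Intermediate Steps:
√(971978/4383254 - 4538209) = √(971978*(1/4383254) - 4538209) = √(485989/2191627 - 4538209) = √(-9946060890054/2191627) = I*√21798055590286377858/2191627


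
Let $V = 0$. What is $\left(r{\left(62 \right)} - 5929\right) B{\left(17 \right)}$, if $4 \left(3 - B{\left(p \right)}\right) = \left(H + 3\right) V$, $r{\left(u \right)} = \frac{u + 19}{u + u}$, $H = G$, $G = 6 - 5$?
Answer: $- \frac{2205345}{124} \approx -17785.0$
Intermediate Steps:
$G = 1$ ($G = 6 - 5 = 1$)
$H = 1$
$r{\left(u \right)} = \frac{19 + u}{2 u}$
$B{\left(p \right)} = 3$ ($B{\left(p \right)} = 3 - \frac{\left(1 + 3\right) 0}{4} = 3 - \frac{4 \cdot 0}{4} = 3 - 0 = 3 + 0 = 3$)
$\left(r{\left(62 \right)} - 5929\right) B{\left(17 \right)} = \left(\frac{19 + 62}{2 \cdot 62} - 5929\right) 3 = \left(\frac{1}{2} \cdot \frac{1}{62} \cdot 81 - 5929\right) 3 = \left(\frac{81}{124} - 5929\right) 3 = \left(- \frac{735115}{124}\right) 3 = - \frac{2205345}{124}$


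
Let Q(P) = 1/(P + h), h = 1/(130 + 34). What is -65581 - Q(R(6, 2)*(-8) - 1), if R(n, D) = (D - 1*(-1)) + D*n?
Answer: -1301323619/19843 ≈ -65581.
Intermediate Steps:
R(n, D) = 1 + D + D*n (R(n, D) = (D + 1) + D*n = (1 + D) + D*n = 1 + D + D*n)
h = 1/164 ≈ 0.0060976
Q(P) = 1/(1/164 + P) (Q(P) = 1/(P + 1/164) = 1/(1/164 + P))
-65581 - Q(R(6, 2)*(-8) - 1) = -65581 - 164/(1 + 164*((1 + 2 + 2*6)*(-8) - 1)) = -65581 - 164/(1 + 164*((1 + 2 + 12)*(-8) - 1)) = -65581 - 164/(1 + 164*(15*(-8) - 1)) = -65581 - 164/(1 + 164*(-120 - 1)) = -65581 - 164/(1 + 164*(-121)) = -65581 - 164/(1 - 19844) = -65581 - 164/(-19843) = -65581 - 164*(-1)/19843 = -65581 - 1*(-164/19843) = -65581 + 164/19843 = -1301323619/19843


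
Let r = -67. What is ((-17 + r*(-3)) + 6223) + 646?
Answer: 7053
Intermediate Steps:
((-17 + r*(-3)) + 6223) + 646 = ((-17 - 67*(-3)) + 6223) + 646 = ((-17 + 201) + 6223) + 646 = (184 + 6223) + 646 = 6407 + 646 = 7053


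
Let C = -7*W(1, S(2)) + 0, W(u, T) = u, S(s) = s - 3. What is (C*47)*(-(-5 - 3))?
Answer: -2632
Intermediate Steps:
S(s) = -3 + s
C = -7 (C = -7*1 + 0 = -7 + 0 = -7)
(C*47)*(-(-5 - 3)) = (-7*47)*(-(-5 - 3)) = -(-329)*(-8) = -329*8 = -2632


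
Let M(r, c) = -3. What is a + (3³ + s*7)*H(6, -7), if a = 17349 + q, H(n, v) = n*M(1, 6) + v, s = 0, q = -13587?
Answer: 3087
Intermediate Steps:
H(n, v) = v - 3*n (H(n, v) = n*(-3) + v = -3*n + v = v - 3*n)
a = 3762 (a = 17349 - 13587 = 3762)
a + (3³ + s*7)*H(6, -7) = 3762 + (3³ + 0*7)*(-7 - 3*6) = 3762 + (27 + 0)*(-7 - 18) = 3762 + 27*(-25) = 3762 - 675 = 3087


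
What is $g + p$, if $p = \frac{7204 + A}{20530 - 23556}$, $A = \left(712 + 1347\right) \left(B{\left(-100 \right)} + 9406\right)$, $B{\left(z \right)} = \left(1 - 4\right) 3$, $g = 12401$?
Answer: $\frac{18169799}{3026} \approx 6004.6$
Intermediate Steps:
$B{\left(z \right)} = -9$ ($B{\left(z \right)} = \left(-3\right) 3 = -9$)
$A = 19348423$ ($A = \left(712 + 1347\right) \left(-9 + 9406\right) = 2059 \cdot 9397 = 19348423$)
$p = - \frac{19355627}{3026}$ ($p = \frac{7204 + 19348423}{20530 - 23556} = \frac{19355627}{-3026} = 19355627 \left(- \frac{1}{3026}\right) = - \frac{19355627}{3026} \approx -6396.4$)
$g + p = 12401 - \frac{19355627}{3026} = \frac{18169799}{3026}$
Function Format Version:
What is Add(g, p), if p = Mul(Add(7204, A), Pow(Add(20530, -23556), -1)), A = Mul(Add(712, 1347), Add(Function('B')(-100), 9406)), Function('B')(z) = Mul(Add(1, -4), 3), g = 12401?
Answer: Rational(18169799, 3026) ≈ 6004.6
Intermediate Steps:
Function('B')(z) = -9 (Function('B')(z) = Mul(-3, 3) = -9)
A = 19348423 (A = Mul(Add(712, 1347), Add(-9, 9406)) = Mul(2059, 9397) = 19348423)
p = Rational(-19355627, 3026) (p = Mul(Add(7204, 19348423), Pow(Add(20530, -23556), -1)) = Mul(19355627, Pow(-3026, -1)) = Mul(19355627, Rational(-1, 3026)) = Rational(-19355627, 3026) ≈ -6396.4)
Add(g, p) = Add(12401, Rational(-19355627, 3026)) = Rational(18169799, 3026)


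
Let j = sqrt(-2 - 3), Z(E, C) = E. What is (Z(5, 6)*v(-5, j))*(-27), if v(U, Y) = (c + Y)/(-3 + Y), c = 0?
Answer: -675/14 + 405*I*sqrt(5)/14 ≈ -48.214 + 64.686*I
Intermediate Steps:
j = I*sqrt(5) (j = sqrt(-5) = I*sqrt(5) ≈ 2.2361*I)
v(U, Y) = Y/(-3 + Y) (v(U, Y) = (0 + Y)/(-3 + Y) = Y/(-3 + Y))
(Z(5, 6)*v(-5, j))*(-27) = (5*((I*sqrt(5))/(-3 + I*sqrt(5))))*(-27) = (5*(I*sqrt(5)/(-3 + I*sqrt(5))))*(-27) = (5*I*sqrt(5)/(-3 + I*sqrt(5)))*(-27) = -135*I*sqrt(5)/(-3 + I*sqrt(5))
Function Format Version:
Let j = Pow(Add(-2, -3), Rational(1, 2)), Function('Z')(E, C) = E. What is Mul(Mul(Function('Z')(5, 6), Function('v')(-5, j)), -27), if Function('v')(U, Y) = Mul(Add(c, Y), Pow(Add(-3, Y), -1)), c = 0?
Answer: Add(Rational(-675, 14), Mul(Rational(405, 14), I, Pow(5, Rational(1, 2)))) ≈ Add(-48.214, Mul(64.686, I))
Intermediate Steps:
j = Mul(I, Pow(5, Rational(1, 2))) (j = Pow(-5, Rational(1, 2)) = Mul(I, Pow(5, Rational(1, 2))) ≈ Mul(2.2361, I))
Function('v')(U, Y) = Mul(Y, Pow(Add(-3, Y), -1)) (Function('v')(U, Y) = Mul(Add(0, Y), Pow(Add(-3, Y), -1)) = Mul(Y, Pow(Add(-3, Y), -1)))
Mul(Mul(Function('Z')(5, 6), Function('v')(-5, j)), -27) = Mul(Mul(5, Mul(Mul(I, Pow(5, Rational(1, 2))), Pow(Add(-3, Mul(I, Pow(5, Rational(1, 2)))), -1))), -27) = Mul(Mul(5, Mul(I, Pow(5, Rational(1, 2)), Pow(Add(-3, Mul(I, Pow(5, Rational(1, 2)))), -1))), -27) = Mul(Mul(5, I, Pow(5, Rational(1, 2)), Pow(Add(-3, Mul(I, Pow(5, Rational(1, 2)))), -1)), -27) = Mul(-135, I, Pow(5, Rational(1, 2)), Pow(Add(-3, Mul(I, Pow(5, Rational(1, 2)))), -1))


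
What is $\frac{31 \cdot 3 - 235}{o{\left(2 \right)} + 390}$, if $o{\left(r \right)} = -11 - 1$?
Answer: $- \frac{71}{189} \approx -0.37566$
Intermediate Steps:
$o{\left(r \right)} = -12$ ($o{\left(r \right)} = -11 - 1 = -12$)
$\frac{31 \cdot 3 - 235}{o{\left(2 \right)} + 390} = \frac{31 \cdot 3 - 235}{-12 + 390} = \frac{93 - 235}{378} = \left(-142\right) \frac{1}{378} = - \frac{71}{189}$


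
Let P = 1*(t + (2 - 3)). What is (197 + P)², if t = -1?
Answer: 38025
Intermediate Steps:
P = -2 (P = 1*(-1 + (2 - 3)) = 1*(-1 - 1) = 1*(-2) = -2)
(197 + P)² = (197 - 2)² = 195² = 38025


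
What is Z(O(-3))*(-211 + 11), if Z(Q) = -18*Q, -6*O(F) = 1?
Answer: -600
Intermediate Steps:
O(F) = -⅙ (O(F) = -⅙*1 = -⅙)
Z(Q) = -18*Q
Z(O(-3))*(-211 + 11) = (-18*(-⅙))*(-211 + 11) = 3*(-200) = -600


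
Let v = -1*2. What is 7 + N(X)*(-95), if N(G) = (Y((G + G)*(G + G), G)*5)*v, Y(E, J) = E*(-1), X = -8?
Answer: -243193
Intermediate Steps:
v = -2
Y(E, J) = -E
N(G) = 40*G² (N(G) = (-(G + G)*(G + G)*5)*(-2) = (-2*G*2*G*5)*(-2) = (-4*G²*5)*(-2) = -20*G²*(-2) = 40*G²)
7 + N(X)*(-95) = 7 + (40*(-8)²)*(-95) = 7 + (40*64)*(-95) = 7 + 2560*(-95) = 7 - 243200 = -243193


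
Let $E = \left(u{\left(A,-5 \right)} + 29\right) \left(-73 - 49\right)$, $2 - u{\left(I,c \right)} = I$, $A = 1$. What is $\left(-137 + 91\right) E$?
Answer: $168360$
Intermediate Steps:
$u{\left(I,c \right)} = 2 - I$
$E = -3660$ ($E = \left(\left(2 - 1\right) + 29\right) \left(-73 - 49\right) = \left(\left(2 - 1\right) + 29\right) \left(-122\right) = \left(1 + 29\right) \left(-122\right) = 30 \left(-122\right) = -3660$)
$\left(-137 + 91\right) E = \left(-137 + 91\right) \left(-3660\right) = \left(-46\right) \left(-3660\right) = 168360$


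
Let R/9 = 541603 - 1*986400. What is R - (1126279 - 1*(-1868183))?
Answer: -6997635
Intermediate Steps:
R = -4003173 (R = 9*(541603 - 1*986400) = 9*(541603 - 986400) = 9*(-444797) = -4003173)
R - (1126279 - 1*(-1868183)) = -4003173 - (1126279 - 1*(-1868183)) = -4003173 - (1126279 + 1868183) = -4003173 - 1*2994462 = -4003173 - 2994462 = -6997635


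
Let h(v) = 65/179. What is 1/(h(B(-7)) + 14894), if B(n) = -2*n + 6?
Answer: 179/2666091 ≈ 6.7140e-5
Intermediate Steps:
B(n) = 6 - 2*n
h(v) = 65/179 (h(v) = 65*(1/179) = 65/179)
1/(h(B(-7)) + 14894) = 1/(65/179 + 14894) = 1/(2666091/179) = 179/2666091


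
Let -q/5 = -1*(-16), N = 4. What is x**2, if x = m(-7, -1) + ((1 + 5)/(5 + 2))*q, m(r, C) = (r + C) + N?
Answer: 258064/49 ≈ 5266.6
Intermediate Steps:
m(r, C) = 4 + C + r (m(r, C) = (r + C) + 4 = (C + r) + 4 = 4 + C + r)
q = -80 (q = -(-5)*(-16) = -5*16 = -80)
x = -508/7 (x = (4 - 1 - 7) + ((1 + 5)/(5 + 2))*(-80) = -4 + (6/7)*(-80) = -4 - 480/7 = -508/7 ≈ -72.571)
x**2 = (-508/7)**2 = 258064/49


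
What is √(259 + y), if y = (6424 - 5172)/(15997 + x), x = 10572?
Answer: √6882623/163 ≈ 16.095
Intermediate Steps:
y = 1252/26569 (y = (6424 - 5172)/(15997 + 10572) = 1252/26569 ≈ 0.047123)
√(259 + y) = √(259 + 1252/26569) = √(6882623/26569) = √6882623/163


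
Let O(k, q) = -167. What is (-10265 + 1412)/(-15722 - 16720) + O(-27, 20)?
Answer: -1802987/10814 ≈ -166.73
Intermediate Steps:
(-10265 + 1412)/(-15722 - 16720) + O(-27, 20) = (-10265 + 1412)/(-15722 - 16720) - 167 = -8853/(-32442) - 167 = -8853*(-1/32442) - 167 = 2951/10814 - 167 = -1802987/10814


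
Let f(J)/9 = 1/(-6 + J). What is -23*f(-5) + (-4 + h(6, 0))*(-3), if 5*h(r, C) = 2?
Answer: 1629/55 ≈ 29.618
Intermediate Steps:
h(r, C) = ⅖ (h(r, C) = (⅕)*2 = ⅖)
f(J) = 9/(-6 + J)
-23*f(-5) + (-4 + h(6, 0))*(-3) = -207/(-6 - 5) + (-4 + ⅖)*(-3) = -207/(-11) - 18/5*(-3) = -207*(-1)/11 + 54/5 = -23*(-9/11) + 54/5 = 207/11 + 54/5 = 1629/55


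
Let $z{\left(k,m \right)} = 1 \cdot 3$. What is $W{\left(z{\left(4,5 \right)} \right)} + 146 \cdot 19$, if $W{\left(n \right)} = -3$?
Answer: $2771$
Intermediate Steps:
$z{\left(k,m \right)} = 3$
$W{\left(z{\left(4,5 \right)} \right)} + 146 \cdot 19 = -3 + 146 \cdot 19 = -3 + 2774 = 2771$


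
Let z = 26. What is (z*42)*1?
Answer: 1092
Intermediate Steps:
(z*42)*1 = (26*42)*1 = 1092*1 = 1092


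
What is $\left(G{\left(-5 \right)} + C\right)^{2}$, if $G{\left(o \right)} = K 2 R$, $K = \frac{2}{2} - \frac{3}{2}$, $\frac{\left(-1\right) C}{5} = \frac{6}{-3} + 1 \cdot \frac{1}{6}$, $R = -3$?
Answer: $\frac{5329}{36} \approx 148.03$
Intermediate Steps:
$C = \frac{55}{6}$ ($C = - 5 \left(\frac{6}{-3} + 1 \cdot \frac{1}{6}\right) = - 5 \left(6 \left(- \frac{1}{3}\right) + 1 \cdot \frac{1}{6}\right) = - 5 \left(-2 + \frac{1}{6}\right) = \left(-5\right) \left(- \frac{11}{6}\right) = \frac{55}{6} \approx 9.1667$)
$K = - \frac{1}{2}$ ($K = 2 \cdot \frac{1}{2} - \frac{3}{2} = 1 - \frac{3}{2} = - \frac{1}{2} \approx -0.5$)
$G{\left(o \right)} = 3$ ($G{\left(o \right)} = \left(- \frac{1}{2}\right) 2 \left(-3\right) = \left(-1\right) \left(-3\right) = 3$)
$\left(G{\left(-5 \right)} + C\right)^{2} = \left(3 + \frac{55}{6}\right)^{2} = \left(\frac{73}{6}\right)^{2} = \frac{5329}{36}$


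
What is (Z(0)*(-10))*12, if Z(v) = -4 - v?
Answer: 480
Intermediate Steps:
(Z(0)*(-10))*12 = ((-4 - 1*0)*(-10))*12 = ((-4 + 0)*(-10))*12 = -4*(-10)*12 = 40*12 = 480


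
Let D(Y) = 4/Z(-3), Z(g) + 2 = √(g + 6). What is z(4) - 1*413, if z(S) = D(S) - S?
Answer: -425 - 4*√3 ≈ -431.93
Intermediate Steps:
Z(g) = -2 + √(6 + g) (Z(g) = -2 + √(g + 6) = -2 + √(6 + g))
D(Y) = 4/(-2 + √3) (D(Y) = 4/(-2 + √(6 - 3)) = 4/(-2 + √3))
z(S) = -8 - S - 4*√3 (z(S) = (-8 - 4*√3) - S = -8 - S - 4*√3)
z(4) - 1*413 = (-8 - 1*4 - 4*√3) - 1*413 = (-8 - 4 - 4*√3) - 413 = (-12 - 4*√3) - 413 = -425 - 4*√3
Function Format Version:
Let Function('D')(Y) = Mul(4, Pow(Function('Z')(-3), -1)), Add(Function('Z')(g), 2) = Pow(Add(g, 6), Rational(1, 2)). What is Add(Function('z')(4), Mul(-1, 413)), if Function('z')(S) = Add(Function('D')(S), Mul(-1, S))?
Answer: Add(-425, Mul(-4, Pow(3, Rational(1, 2)))) ≈ -431.93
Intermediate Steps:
Function('Z')(g) = Add(-2, Pow(Add(6, g), Rational(1, 2))) (Function('Z')(g) = Add(-2, Pow(Add(g, 6), Rational(1, 2))) = Add(-2, Pow(Add(6, g), Rational(1, 2))))
Function('D')(Y) = Mul(4, Pow(Add(-2, Pow(3, Rational(1, 2))), -1)) (Function('D')(Y) = Mul(4, Pow(Add(-2, Pow(Add(6, -3), Rational(1, 2))), -1)) = Mul(4, Pow(Add(-2, Pow(3, Rational(1, 2))), -1)))
Function('z')(S) = Add(-8, Mul(-1, S), Mul(-4, Pow(3, Rational(1, 2)))) (Function('z')(S) = Add(Add(-8, Mul(-4, Pow(3, Rational(1, 2)))), Mul(-1, S)) = Add(-8, Mul(-1, S), Mul(-4, Pow(3, Rational(1, 2)))))
Add(Function('z')(4), Mul(-1, 413)) = Add(Add(-8, Mul(-1, 4), Mul(-4, Pow(3, Rational(1, 2)))), Mul(-1, 413)) = Add(Add(-8, -4, Mul(-4, Pow(3, Rational(1, 2)))), -413) = Add(Add(-12, Mul(-4, Pow(3, Rational(1, 2)))), -413) = Add(-425, Mul(-4, Pow(3, Rational(1, 2))))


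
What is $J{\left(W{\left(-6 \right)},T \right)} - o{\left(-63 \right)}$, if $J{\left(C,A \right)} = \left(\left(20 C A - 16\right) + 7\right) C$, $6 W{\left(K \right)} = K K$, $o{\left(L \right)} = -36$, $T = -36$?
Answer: $-25938$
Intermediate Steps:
$W{\left(K \right)} = \frac{K^{2}}{6}$ ($W{\left(K \right)} = \frac{K K}{6} = \frac{K^{2}}{6}$)
$J{\left(C,A \right)} = C \left(-9 + 20 A C\right)$ ($J{\left(C,A \right)} = \left(\left(20 A C - 16\right) + 7\right) C = \left(\left(-16 + 20 A C\right) + 7\right) C = \left(-9 + 20 A C\right) C = C \left(-9 + 20 A C\right)$)
$J{\left(W{\left(-6 \right)},T \right)} - o{\left(-63 \right)} = \frac{\left(-6\right)^{2}}{6} \left(-9 + 20 \left(-36\right) \frac{\left(-6\right)^{2}}{6}\right) - -36 = \frac{1}{6} \cdot 36 \left(-9 + 20 \left(-36\right) \frac{1}{6} \cdot 36\right) + 36 = 6 \left(-9 + 20 \left(-36\right) 6\right) + 36 = 6 \left(-9 - 4320\right) + 36 = 6 \left(-4329\right) + 36 = -25974 + 36 = -25938$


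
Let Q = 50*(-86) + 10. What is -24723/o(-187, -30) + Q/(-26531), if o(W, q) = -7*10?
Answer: 656226213/1857170 ≈ 353.35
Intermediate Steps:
o(W, q) = -70
Q = -4290 (Q = -4300 + 10 = -4290)
-24723/o(-187, -30) + Q/(-26531) = -24723/(-70) - 4290/(-26531) = -24723*(-1/70) - 4290*(-1/26531) = 24723/70 + 4290/26531 = 656226213/1857170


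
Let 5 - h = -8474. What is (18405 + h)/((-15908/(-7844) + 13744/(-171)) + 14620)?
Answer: 9015038604/4876267303 ≈ 1.8488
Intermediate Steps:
h = 8479 (h = 5 - 1*(-8474) = 5 + 8474 = 8479)
(18405 + h)/((-15908/(-7844) + 13744/(-171)) + 14620) = (18405 + 8479)/((-15908/(-7844) + 13744/(-171)) + 14620) = 26884/((-15908*(-1/7844) + 13744*(-1/171)) + 14620) = 26884/((3977/1961 - 13744/171) + 14620) = 26884/(-26271917/335331 + 14620) = 26884/(4876267303/335331) = 26884*(335331/4876267303) = 9015038604/4876267303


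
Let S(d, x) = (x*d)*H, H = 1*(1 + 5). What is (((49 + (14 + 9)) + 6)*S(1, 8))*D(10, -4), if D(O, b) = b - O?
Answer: -52416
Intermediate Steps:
H = 6 (H = 1*6 = 6)
S(d, x) = 6*d*x (S(d, x) = (x*d)*6 = (d*x)*6 = 6*d*x)
(((49 + (14 + 9)) + 6)*S(1, 8))*D(10, -4) = (((49 + (14 + 9)) + 6)*(6*1*8))*(-4 - 1*10) = (((49 + 23) + 6)*48)*(-4 - 10) = ((72 + 6)*48)*(-14) = (78*48)*(-14) = 3744*(-14) = -52416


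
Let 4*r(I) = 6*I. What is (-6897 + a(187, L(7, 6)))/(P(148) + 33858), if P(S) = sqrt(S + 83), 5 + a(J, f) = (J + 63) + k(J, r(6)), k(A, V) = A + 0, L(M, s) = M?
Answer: -6633090/34738301 + 2155*sqrt(231)/382121311 ≈ -0.19086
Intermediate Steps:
r(I) = 3*I/2 (r(I) = (6*I)/4 = 3*I/2)
k(A, V) = A
a(J, f) = 58 + 2*J (a(J, f) = -5 + ((J + 63) + J) = -5 + ((63 + J) + J) = -5 + (63 + 2*J) = 58 + 2*J)
P(S) = sqrt(83 + S)
(-6897 + a(187, L(7, 6)))/(P(148) + 33858) = (-6897 + (58 + 2*187))/(sqrt(83 + 148) + 33858) = (-6897 + (58 + 374))/(sqrt(231) + 33858) = (-6897 + 432)/(33858 + sqrt(231)) = -6465/(33858 + sqrt(231))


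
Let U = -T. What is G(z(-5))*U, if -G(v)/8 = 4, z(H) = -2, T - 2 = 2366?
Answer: 75776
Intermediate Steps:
T = 2368 (T = 2 + 2366 = 2368)
G(v) = -32 (G(v) = -8*4 = -32)
U = -2368 (U = -1*2368 = -2368)
G(z(-5))*U = -32*(-2368) = 75776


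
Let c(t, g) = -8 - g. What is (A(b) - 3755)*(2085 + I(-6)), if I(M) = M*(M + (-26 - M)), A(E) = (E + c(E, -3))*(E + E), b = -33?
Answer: -2794527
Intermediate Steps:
A(E) = 2*E*(-5 + E) (A(E) = (E + (-8 - 1*(-3)))*(E + E) = (E + (-8 + 3))*(2*E) = (E - 5)*(2*E) = (-5 + E)*(2*E) = 2*E*(-5 + E))
I(M) = -26*M (I(M) = M*(-26) = -26*M)
(A(b) - 3755)*(2085 + I(-6)) = (2*(-33)*(-5 - 33) - 3755)*(2085 - 26*(-6)) = (2*(-33)*(-38) - 3755)*(2085 + 156) = (2508 - 3755)*2241 = -1247*2241 = -2794527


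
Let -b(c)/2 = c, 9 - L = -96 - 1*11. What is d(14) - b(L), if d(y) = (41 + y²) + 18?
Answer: 487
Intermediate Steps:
L = 116 (L = 9 - (-96 - 1*11) = 9 - (-96 - 11) = 9 - 1*(-107) = 9 + 107 = 116)
b(c) = -2*c
d(y) = 59 + y²
d(14) - b(L) = (59 + 14²) - (-2)*116 = (59 + 196) - 1*(-232) = 255 + 232 = 487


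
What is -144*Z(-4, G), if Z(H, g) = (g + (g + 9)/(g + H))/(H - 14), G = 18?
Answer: 1116/7 ≈ 159.43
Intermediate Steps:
Z(H, g) = (g + (9 + g)/(H + g))/(-14 + H)
-144*Z(-4, G) = -144*(9 + 18 + 18² - 4*18)/((-4)² - 14*(-4) - 14*18 - 4*18) = -144*(9 + 18 + 324 - 72)/(16 + 56 - 252 - 72) = -144*279/(-252) = -(-4)*279/7 = -144*(-31/28) = 1116/7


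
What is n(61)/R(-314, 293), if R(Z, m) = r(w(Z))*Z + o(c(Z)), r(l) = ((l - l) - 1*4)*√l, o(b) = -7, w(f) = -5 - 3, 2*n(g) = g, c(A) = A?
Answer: -427/25240674 - 76616*I*√2/12620337 ≈ -1.6917e-5 - 0.0085855*I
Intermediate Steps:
n(g) = g/2
w(f) = -8
r(l) = -4*√l (r(l) = (0 - 4)*√l = -4*√l)
R(Z, m) = -7 - 8*I*Z*√2 (R(Z, m) = (-8*I*√2)*Z - 7 = -8*I*Z*√2 - 7 = -7 - 8*I*Z*√2)
n(61)/R(-314, 293) = ((½)*61)/(-7 - 8*I*(-314)*√2) = 61/(2*(-7 + 2512*I*√2))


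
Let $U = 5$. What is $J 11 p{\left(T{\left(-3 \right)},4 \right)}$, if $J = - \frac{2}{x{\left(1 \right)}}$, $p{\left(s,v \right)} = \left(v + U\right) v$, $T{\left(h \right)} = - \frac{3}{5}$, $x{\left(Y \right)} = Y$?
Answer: $-792$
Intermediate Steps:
$T{\left(h \right)} = - \frac{3}{5}$ ($T{\left(h \right)} = \left(-3\right) \frac{1}{5} = - \frac{3}{5}$)
$p{\left(s,v \right)} = v \left(5 + v\right)$ ($p{\left(s,v \right)} = \left(v + 5\right) v = \left(5 + v\right) v = v \left(5 + v\right)$)
$J = -2$ ($J = - \frac{2}{1} = \left(-2\right) 1 = -2$)
$J 11 p{\left(T{\left(-3 \right)},4 \right)} = \left(-2\right) 11 \cdot 4 \left(5 + 4\right) = - 22 \cdot 4 \cdot 9 = \left(-22\right) 36 = -792$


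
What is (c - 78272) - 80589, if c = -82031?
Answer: -240892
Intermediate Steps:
(c - 78272) - 80589 = (-82031 - 78272) - 80589 = -160303 - 80589 = -240892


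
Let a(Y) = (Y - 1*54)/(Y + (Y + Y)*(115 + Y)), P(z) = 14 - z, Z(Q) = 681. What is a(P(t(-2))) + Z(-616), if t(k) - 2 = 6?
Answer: 165475/243 ≈ 680.97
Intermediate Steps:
t(k) = 8 (t(k) = 2 + 6 = 8)
a(Y) = (-54 + Y)/(Y + 2*Y*(115 + Y)) (a(Y) = (Y - 54)/(Y + (2*Y)*(115 + Y)) = (-54 + Y)/(Y + 2*Y*(115 + Y)))
a(P(t(-2))) + Z(-616) = (-54 + (14 - 1*8))/((14 - 1*8)*(231 + 2*(14 - 1*8))) + 681 = (-54 + (14 - 8))/((14 - 8)*(231 + 2*(14 - 8))) + 681 = (-54 + 6)/(6*(231 + 2*6)) + 681 = (1/6)*(-48)/(231 + 12) + 681 = (1/6)*(-48)/243 + 681 = (1/6)*(1/243)*(-48) + 681 = -8/243 + 681 = 165475/243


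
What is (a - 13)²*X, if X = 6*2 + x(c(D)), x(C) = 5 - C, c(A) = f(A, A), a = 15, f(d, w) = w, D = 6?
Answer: 44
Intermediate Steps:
c(A) = A
X = 11 (X = 6*2 + (5 - 1*6) = 12 + (5 - 6) = 12 - 1 = 11)
(a - 13)²*X = (15 - 13)²*11 = 2²*11 = 4*11 = 44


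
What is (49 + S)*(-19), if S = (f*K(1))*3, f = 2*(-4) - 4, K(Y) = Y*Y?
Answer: -247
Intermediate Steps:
K(Y) = Y²
f = -12 (f = -8 - 4 = -12)
S = -36 (S = -12*1²*3 = -12*1*3 = -12*3 = -36)
(49 + S)*(-19) = (49 - 36)*(-19) = 13*(-19) = -247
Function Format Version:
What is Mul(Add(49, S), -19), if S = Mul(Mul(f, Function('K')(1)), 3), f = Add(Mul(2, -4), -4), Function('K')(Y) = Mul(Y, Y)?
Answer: -247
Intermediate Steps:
Function('K')(Y) = Pow(Y, 2)
f = -12 (f = Add(-8, -4) = -12)
S = -36 (S = Mul(Mul(-12, Pow(1, 2)), 3) = Mul(Mul(-12, 1), 3) = Mul(-12, 3) = -36)
Mul(Add(49, S), -19) = Mul(Add(49, -36), -19) = Mul(13, -19) = -247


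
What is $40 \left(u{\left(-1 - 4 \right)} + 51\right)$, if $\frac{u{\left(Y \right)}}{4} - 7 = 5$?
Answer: $3960$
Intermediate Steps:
$u{\left(Y \right)} = 48$ ($u{\left(Y \right)} = 28 + 4 \cdot 5 = 28 + 20 = 48$)
$40 \left(u{\left(-1 - 4 \right)} + 51\right) = 40 \left(48 + 51\right) = 40 \cdot 99 = 3960$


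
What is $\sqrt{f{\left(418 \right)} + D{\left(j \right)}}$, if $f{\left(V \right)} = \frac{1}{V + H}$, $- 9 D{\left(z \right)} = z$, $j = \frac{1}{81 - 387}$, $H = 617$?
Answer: $\frac{\sqrt{1646110}}{35190} \approx 0.036459$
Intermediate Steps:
$j = - \frac{1}{306}$ ($j = \frac{1}{-306} = - \frac{1}{306} \approx -0.003268$)
$D{\left(z \right)} = - \frac{z}{9}$
$f{\left(V \right)} = \frac{1}{617 + V}$ ($f{\left(V \right)} = \frac{1}{V + 617} = \frac{1}{617 + V}$)
$\sqrt{f{\left(418 \right)} + D{\left(j \right)}} = \sqrt{\frac{1}{617 + 418} - - \frac{1}{2754}} = \sqrt{\frac{1}{1035} + \frac{1}{2754}} = \sqrt{\frac{421}{316710}} = \frac{\sqrt{1646110}}{35190}$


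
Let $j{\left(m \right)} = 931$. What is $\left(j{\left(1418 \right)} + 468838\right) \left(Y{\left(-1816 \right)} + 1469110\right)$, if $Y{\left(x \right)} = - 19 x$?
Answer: $706351245166$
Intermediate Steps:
$\left(j{\left(1418 \right)} + 468838\right) \left(Y{\left(-1816 \right)} + 1469110\right) = \left(931 + 468838\right) \left(\left(-19\right) \left(-1816\right) + 1469110\right) = 469769 \left(34504 + 1469110\right) = 469769 \cdot 1503614 = 706351245166$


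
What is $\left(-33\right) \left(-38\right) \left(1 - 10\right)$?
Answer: $-11286$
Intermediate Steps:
$\left(-33\right) \left(-38\right) \left(1 - 10\right) = 1254 \left(1 - 10\right) = 1254 \left(-9\right) = -11286$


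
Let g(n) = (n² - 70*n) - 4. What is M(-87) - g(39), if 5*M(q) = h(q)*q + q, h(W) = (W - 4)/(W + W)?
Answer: 2373/2 ≈ 1186.5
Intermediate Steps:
h(W) = (-4 + W)/(2*W) (h(W) = (-4 + W)/((2*W)) = (-4 + W)*(1/(2*W)) = (-4 + W)/(2*W))
g(n) = -4 + n² - 70*n
M(q) = -⅖ + 3*q/10 (M(q) = (((-4 + q)/(2*q))*q + q)/5 = ((-2 + q/2) + q)/5 = (-2 + 3*q/2)/5 = -⅖ + 3*q/10)
M(-87) - g(39) = (-⅖ + (3/10)*(-87)) - (-4 + 39² - 70*39) = (-⅖ - 261/10) - (-4 + 1521 - 2730) = -53/2 - 1*(-1213) = -53/2 + 1213 = 2373/2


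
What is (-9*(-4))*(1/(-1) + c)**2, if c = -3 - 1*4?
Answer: 2304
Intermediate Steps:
c = -7 (c = -3 - 4 = -7)
(-9*(-4))*(1/(-1) + c)**2 = (-9*(-4))*(1/(-1) - 7)**2 = 36*(-1 - 7)**2 = 36*(-8)**2 = 36*64 = 2304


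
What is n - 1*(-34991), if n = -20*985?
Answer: 15291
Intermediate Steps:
n = -19700
n - 1*(-34991) = -19700 - 1*(-34991) = -19700 + 34991 = 15291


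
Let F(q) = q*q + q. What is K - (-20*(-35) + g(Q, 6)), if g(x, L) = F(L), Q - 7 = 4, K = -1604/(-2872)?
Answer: -532355/718 ≈ -741.44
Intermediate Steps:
K = 401/718 (K = -1604*(-1/2872) = 401/718 ≈ 0.55850)
Q = 11 (Q = 7 + 4 = 11)
F(q) = q + q² (F(q) = q² + q = q + q²)
g(x, L) = L*(1 + L)
K - (-20*(-35) + g(Q, 6)) = 401/718 - (-20*(-35) + 6*(1 + 6)) = 401/718 - (700 + 6*7) = 401/718 - (700 + 42) = 401/718 - 1*742 = 401/718 - 742 = -532355/718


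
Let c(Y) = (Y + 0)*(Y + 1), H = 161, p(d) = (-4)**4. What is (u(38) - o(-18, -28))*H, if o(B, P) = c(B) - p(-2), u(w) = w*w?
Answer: 224434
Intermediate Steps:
p(d) = 256
u(w) = w**2
c(Y) = Y*(1 + Y)
o(B, P) = -256 + B*(1 + B) (o(B, P) = B*(1 + B) - 1*256 = B*(1 + B) - 256 = -256 + B*(1 + B))
(u(38) - o(-18, -28))*H = (38**2 - (-256 - 18*(1 - 18)))*161 = (1444 - (-256 - 18*(-17)))*161 = (1444 - (-256 + 306))*161 = (1444 - 1*50)*161 = (1444 - 50)*161 = 1394*161 = 224434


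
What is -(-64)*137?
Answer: 8768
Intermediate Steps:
-(-64)*137 = -64*(-137) = 8768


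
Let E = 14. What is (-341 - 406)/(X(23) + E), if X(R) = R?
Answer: -747/37 ≈ -20.189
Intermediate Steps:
(-341 - 406)/(X(23) + E) = (-341 - 406)/(23 + 14) = -747/37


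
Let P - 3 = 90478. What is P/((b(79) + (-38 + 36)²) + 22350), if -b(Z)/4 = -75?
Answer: 90481/22654 ≈ 3.9940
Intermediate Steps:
P = 90481 (P = 3 + 90478 = 90481)
b(Z) = 300 (b(Z) = -4*(-75) = 300)
P/((b(79) + (-38 + 36)²) + 22350) = 90481/((300 + (-38 + 36)²) + 22350) = 90481/((300 + (-2)²) + 22350) = 90481/((300 + 4) + 22350) = 90481/(304 + 22350) = 90481/22654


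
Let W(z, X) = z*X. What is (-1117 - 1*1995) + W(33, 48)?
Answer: -1528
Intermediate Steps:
W(z, X) = X*z
(-1117 - 1*1995) + W(33, 48) = (-1117 - 1*1995) + 48*33 = (-1117 - 1995) + 1584 = -3112 + 1584 = -1528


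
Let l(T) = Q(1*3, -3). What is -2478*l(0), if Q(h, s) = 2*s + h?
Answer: 7434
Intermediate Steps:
Q(h, s) = h + 2*s
l(T) = -3 (l(T) = 1*3 + 2*(-3) = 3 - 6 = -3)
-2478*l(0) = -2478*(-3) = 7434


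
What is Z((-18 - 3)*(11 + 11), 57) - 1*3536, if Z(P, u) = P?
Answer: -3998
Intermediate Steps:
Z((-18 - 3)*(11 + 11), 57) - 1*3536 = (-18 - 3)*(11 + 11) - 1*3536 = -21*22 - 3536 = -462 - 3536 = -3998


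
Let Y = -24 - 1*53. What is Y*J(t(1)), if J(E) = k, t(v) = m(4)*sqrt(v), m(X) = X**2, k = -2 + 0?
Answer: 154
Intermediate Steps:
k = -2
t(v) = 16*sqrt(v) (t(v) = 4**2*sqrt(v) = 16*sqrt(v))
J(E) = -2
Y = -77 (Y = -24 - 53 = -77)
Y*J(t(1)) = -77*(-2) = 154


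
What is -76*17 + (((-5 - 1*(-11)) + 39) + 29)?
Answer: -1218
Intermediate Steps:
-76*17 + (((-5 - 1*(-11)) + 39) + 29) = -1292 + (((-5 + 11) + 39) + 29) = -1292 + ((6 + 39) + 29) = -1292 + (45 + 29) = -1292 + 74 = -1218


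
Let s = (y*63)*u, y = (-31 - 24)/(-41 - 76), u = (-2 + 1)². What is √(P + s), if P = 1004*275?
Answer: √46665905/13 ≈ 525.48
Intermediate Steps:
u = 1 (u = (-1)² = 1)
y = 55/117 (y = -55/(-117) = -55*(-1/117) = 55/117 ≈ 0.47009)
P = 276100
s = 385/13 (s = ((55/117)*63)*1 = (385/13)*1 = 385/13 ≈ 29.615)
√(P + s) = √(276100 + 385/13) = √(3589685/13) = √46665905/13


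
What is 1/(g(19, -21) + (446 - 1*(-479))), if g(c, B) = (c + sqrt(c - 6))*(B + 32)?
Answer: 1134/1284383 - 11*sqrt(13)/1284383 ≈ 0.00085203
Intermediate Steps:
g(c, B) = (32 + B)*(c + sqrt(-6 + c)) (g(c, B) = (c + sqrt(-6 + c))*(32 + B) = (32 + B)*(c + sqrt(-6 + c)))
1/(g(19, -21) + (446 - 1*(-479))) = 1/((32*19 + 32*sqrt(-6 + 19) - 21*19 - 21*sqrt(-6 + 19)) + (446 - 1*(-479))) = 1/((608 + 32*sqrt(13) - 399 - 21*sqrt(13)) + (446 + 479)) = 1/((209 + 11*sqrt(13)) + 925) = 1/(1134 + 11*sqrt(13))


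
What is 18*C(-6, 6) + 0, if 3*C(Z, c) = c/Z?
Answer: -6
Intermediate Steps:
C(Z, c) = c/(3*Z) (C(Z, c) = (c/Z)/3 = c/(3*Z))
18*C(-6, 6) + 0 = 18*((⅓)*6/(-6)) + 0 = 18*((⅓)*6*(-⅙)) + 0 = 18*(-⅓) + 0 = -6 + 0 = -6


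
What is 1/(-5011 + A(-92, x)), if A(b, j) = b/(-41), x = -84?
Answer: -41/205359 ≈ -0.00019965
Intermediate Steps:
A(b, j) = -b/41 (A(b, j) = b*(-1/41) = -b/41)
1/(-5011 + A(-92, x)) = 1/(-5011 - 1/41*(-92)) = 1/(-5011 + 92/41) = 1/(-205359/41) = -41/205359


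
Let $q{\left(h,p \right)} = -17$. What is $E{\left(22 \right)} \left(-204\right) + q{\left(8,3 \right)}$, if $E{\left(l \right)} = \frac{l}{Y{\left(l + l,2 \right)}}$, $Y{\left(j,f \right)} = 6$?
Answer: $-765$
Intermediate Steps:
$E{\left(l \right)} = \frac{l}{6}$
$E{\left(22 \right)} \left(-204\right) + q{\left(8,3 \right)} = \frac{1}{6} \cdot 22 \left(-204\right) - 17 = \frac{11}{3} \left(-204\right) - 17 = -748 - 17 = -765$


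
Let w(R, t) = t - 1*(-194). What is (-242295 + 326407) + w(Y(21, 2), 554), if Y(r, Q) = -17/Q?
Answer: 84860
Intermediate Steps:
w(R, t) = 194 + t (w(R, t) = t + 194 = 194 + t)
(-242295 + 326407) + w(Y(21, 2), 554) = (-242295 + 326407) + (194 + 554) = 84112 + 748 = 84860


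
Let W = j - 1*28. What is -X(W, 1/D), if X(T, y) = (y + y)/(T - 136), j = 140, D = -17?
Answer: -1/204 ≈ -0.0049020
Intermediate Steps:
W = 112 (W = 140 - 1*28 = 140 - 28 = 112)
X(T, y) = 2*y/(-136 + T) (X(T, y) = (2*y)/(-136 + T) = 2*y/(-136 + T))
-X(W, 1/D) = -2/((-17)*(-136 + 112)) = -2*(-1)/(17*(-24)) = -2*(-1)*(-1)/(17*24) = -1*1/204 = -1/204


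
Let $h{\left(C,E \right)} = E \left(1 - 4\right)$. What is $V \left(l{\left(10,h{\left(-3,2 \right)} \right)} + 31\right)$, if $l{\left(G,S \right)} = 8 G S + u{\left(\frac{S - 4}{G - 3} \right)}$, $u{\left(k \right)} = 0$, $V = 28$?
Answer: $-12572$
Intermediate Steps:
$h{\left(C,E \right)} = - 3 E$ ($h{\left(C,E \right)} = E \left(-3\right) = - 3 E$)
$l{\left(G,S \right)} = 8 G S$ ($l{\left(G,S \right)} = 8 G S + 0 = 8 G S$)
$V \left(l{\left(10,h{\left(-3,2 \right)} \right)} + 31\right) = 28 \left(8 \cdot 10 \left(\left(-3\right) 2\right) + 31\right) = 28 \left(8 \cdot 10 \left(-6\right) + 31\right) = 28 \left(-480 + 31\right) = 28 \left(-449\right) = -12572$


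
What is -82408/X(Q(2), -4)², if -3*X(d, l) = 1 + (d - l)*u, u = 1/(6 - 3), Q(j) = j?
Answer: -82408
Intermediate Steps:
u = ⅓ (u = 1/3 = ⅓ ≈ 0.33333)
X(d, l) = -⅓ - d/9 + l/9 (X(d, l) = -(1 + (d - l)*(⅓))/3 = -(1 + (-l/3 + d/3))/3 = -(1 - l/3 + d/3)/3 = -⅓ - d/9 + l/9)
-82408/X(Q(2), -4)² = -82408/(-⅓ - ⅑*2 + (⅑)*(-4))² = -82408/(-⅓ - 2/9 - 4/9)² = -82408/((-1)²) = -82408/1 = -82408*1 = -82408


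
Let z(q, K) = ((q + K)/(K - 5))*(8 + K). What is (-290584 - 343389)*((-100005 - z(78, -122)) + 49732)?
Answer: 4044529019315/127 ≈ 3.1847e+10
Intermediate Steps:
z(q, K) = (8 + K)*(K + q)/(-5 + K) (z(q, K) = ((K + q)/(-5 + K))*(8 + K) = (8 + K)*(K + q)/(-5 + K))
(-290584 - 343389)*((-100005 - z(78, -122)) + 49732) = (-290584 - 343389)*((-100005 - ((-122)**2 + 8*(-122) + 8*78 - 122*78)/(-5 - 122)) + 49732) = -633973*((-100005 - (14884 - 976 + 624 - 9516)/(-127)) + 49732) = -633973*((-100005 - (-1)*5016/127) + 49732) = -633973*((-100005 - 1*(-5016/127)) + 49732) = -633973*((-100005 + 5016/127) + 49732) = -633973*(-12695619/127 + 49732) = -633973*(-6379655/127) = 4044529019315/127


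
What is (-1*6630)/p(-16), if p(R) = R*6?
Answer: 1105/16 ≈ 69.063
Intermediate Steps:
p(R) = 6*R
(-1*6630)/p(-16) = (-1*6630)/((6*(-16))) = -6630/(-96) = -6630*(-1/96) = 1105/16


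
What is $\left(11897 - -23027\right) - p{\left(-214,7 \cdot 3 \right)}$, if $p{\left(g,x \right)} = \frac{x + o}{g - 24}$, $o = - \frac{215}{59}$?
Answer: $\frac{245201916}{7021} \approx 34924.0$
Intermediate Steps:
$o = - \frac{215}{59}$ ($o = \left(-215\right) \frac{1}{59} = - \frac{215}{59} \approx -3.6441$)
$p{\left(g,x \right)} = \frac{- \frac{215}{59} + x}{-24 + g}$ ($p{\left(g,x \right)} = \frac{x - \frac{215}{59}}{g - 24} = \frac{- \frac{215}{59} + x}{-24 + g}$)
$\left(11897 - -23027\right) - p{\left(-214,7 \cdot 3 \right)} = \left(11897 - -23027\right) - \frac{- \frac{215}{59} + 7 \cdot 3}{-24 - 214} = \left(11897 + 23027\right) - \frac{- \frac{215}{59} + 21}{-238} = 34924 - \left(- \frac{1}{238}\right) \frac{1024}{59} = 34924 - - \frac{512}{7021} = 34924 + \frac{512}{7021} = \frac{245201916}{7021}$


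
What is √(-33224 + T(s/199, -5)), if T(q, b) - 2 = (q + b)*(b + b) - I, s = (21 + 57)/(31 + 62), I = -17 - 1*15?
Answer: 2*I*√315299008870/6169 ≈ 182.04*I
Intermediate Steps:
I = -32 (I = -17 - 15 = -32)
s = 26/31 (s = 78/93 = 78*(1/93) = 26/31 ≈ 0.83871)
T(q, b) = 34 + 2*b*(b + q) (T(q, b) = 2 + ((q + b)*(b + b) - 1*(-32)) = 2 + ((b + q)*(2*b) + 32) = 2 + (2*b*(b + q) + 32) = 2 + (32 + 2*b*(b + q)) = 34 + 2*b*(b + q))
√(-33224 + T(s/199, -5)) = √(-33224 + (34 + 2*(-5)² + 2*(-5)*((26/31)/199))) = √(-33224 + (34 + 2*25 + 2*(-5)*((26/31)*(1/199)))) = √(-33224 + (34 + 50 + 2*(-5)*(26/6169))) = √(-33224 + (34 + 50 - 260/6169)) = √(-33224 + 517936/6169) = √(-204440920/6169) = 2*I*√315299008870/6169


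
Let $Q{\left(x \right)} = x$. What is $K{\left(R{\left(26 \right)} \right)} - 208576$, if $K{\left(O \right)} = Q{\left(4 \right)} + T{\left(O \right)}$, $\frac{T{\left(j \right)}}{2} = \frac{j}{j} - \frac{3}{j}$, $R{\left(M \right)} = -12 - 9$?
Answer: $- \frac{1459988}{7} \approx -2.0857 \cdot 10^{5}$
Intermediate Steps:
$R{\left(M \right)} = -21$
$T{\left(j \right)} = 2 - \frac{6}{j}$ ($T{\left(j \right)} = 2 \left(\frac{j}{j} - \frac{3}{j}\right) = 2 \left(1 - \frac{3}{j}\right) = 2 - \frac{6}{j}$)
$K{\left(O \right)} = 6 - \frac{6}{O}$ ($K{\left(O \right)} = 4 + \left(2 - \frac{6}{O}\right) = 6 - \frac{6}{O}$)
$K{\left(R{\left(26 \right)} \right)} - 208576 = \left(6 - \frac{6}{-21}\right) - 208576 = \left(6 - - \frac{2}{7}\right) - 208576 = \left(6 + \frac{2}{7}\right) - 208576 = \frac{44}{7} - 208576 = - \frac{1459988}{7}$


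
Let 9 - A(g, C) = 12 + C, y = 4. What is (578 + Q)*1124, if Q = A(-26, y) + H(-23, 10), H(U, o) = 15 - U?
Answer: 684516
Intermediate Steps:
A(g, C) = -3 - C (A(g, C) = 9 - (12 + C) = 9 + (-12 - C) = -3 - C)
Q = 31 (Q = (-3 - 1*4) + (15 - 1*(-23)) = (-3 - 4) + (15 + 23) = -7 + 38 = 31)
(578 + Q)*1124 = (578 + 31)*1124 = 609*1124 = 684516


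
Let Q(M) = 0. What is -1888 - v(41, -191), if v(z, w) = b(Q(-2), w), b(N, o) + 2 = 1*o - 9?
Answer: -1686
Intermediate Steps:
b(N, o) = -11 + o (b(N, o) = -2 + (1*o - 9) = -2 + (o - 9) = -2 + (-9 + o) = -11 + o)
v(z, w) = -11 + w
-1888 - v(41, -191) = -1888 - (-11 - 191) = -1888 - 1*(-202) = -1888 + 202 = -1686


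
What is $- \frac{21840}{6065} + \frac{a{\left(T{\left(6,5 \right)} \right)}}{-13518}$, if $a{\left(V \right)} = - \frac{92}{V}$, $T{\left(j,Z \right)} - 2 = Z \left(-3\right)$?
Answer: $- \frac{383858854}{106582671} \approx -3.6015$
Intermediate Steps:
$T{\left(j,Z \right)} = 2 - 3 Z$ ($T{\left(j,Z \right)} = 2 + Z \left(-3\right) = 2 - 3 Z$)
$- \frac{21840}{6065} + \frac{a{\left(T{\left(6,5 \right)} \right)}}{-13518} = - \frac{21840}{6065} + \frac{\left(-92\right) \frac{1}{2 - 15}}{-13518} = \left(-21840\right) \frac{1}{6065} + - \frac{92}{2 - 15} \left(- \frac{1}{13518}\right) = - \frac{4368}{1213} + - \frac{92}{-13} \left(- \frac{1}{13518}\right) = - \frac{4368}{1213} + \left(-92\right) \left(- \frac{1}{13}\right) \left(- \frac{1}{13518}\right) = - \frac{4368}{1213} + \frac{92}{13} \left(- \frac{1}{13518}\right) = - \frac{4368}{1213} - \frac{46}{87867} = - \frac{383858854}{106582671}$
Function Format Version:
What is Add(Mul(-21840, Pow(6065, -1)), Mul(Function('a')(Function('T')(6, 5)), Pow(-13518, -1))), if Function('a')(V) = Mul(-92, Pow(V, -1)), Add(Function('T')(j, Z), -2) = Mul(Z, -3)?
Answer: Rational(-383858854, 106582671) ≈ -3.6015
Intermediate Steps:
Function('T')(j, Z) = Add(2, Mul(-3, Z)) (Function('T')(j, Z) = Add(2, Mul(Z, -3)) = Add(2, Mul(-3, Z)))
Add(Mul(-21840, Pow(6065, -1)), Mul(Function('a')(Function('T')(6, 5)), Pow(-13518, -1))) = Add(Mul(-21840, Pow(6065, -1)), Mul(Mul(-92, Pow(Add(2, Mul(-3, 5)), -1)), Pow(-13518, -1))) = Add(Mul(-21840, Rational(1, 6065)), Mul(Mul(-92, Pow(Add(2, -15), -1)), Rational(-1, 13518))) = Add(Rational(-4368, 1213), Mul(Mul(-92, Pow(-13, -1)), Rational(-1, 13518))) = Add(Rational(-4368, 1213), Mul(Mul(-92, Rational(-1, 13)), Rational(-1, 13518))) = Add(Rational(-4368, 1213), Mul(Rational(92, 13), Rational(-1, 13518))) = Add(Rational(-4368, 1213), Rational(-46, 87867)) = Rational(-383858854, 106582671)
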